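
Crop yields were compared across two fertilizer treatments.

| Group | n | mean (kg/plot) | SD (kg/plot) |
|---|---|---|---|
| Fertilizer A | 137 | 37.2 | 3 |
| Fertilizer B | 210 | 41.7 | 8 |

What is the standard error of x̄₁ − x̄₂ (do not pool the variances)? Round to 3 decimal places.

0.609

SE₁ = s₁/√n₁ = 3/√137 = 0.2563; SE₂ = 8/√210 = 0.5521.
Independent samples, unequal variances: SE_diff = √(SE₁² + SE₂²) = √(0.06568969 + 0.30481441) = 0.6087.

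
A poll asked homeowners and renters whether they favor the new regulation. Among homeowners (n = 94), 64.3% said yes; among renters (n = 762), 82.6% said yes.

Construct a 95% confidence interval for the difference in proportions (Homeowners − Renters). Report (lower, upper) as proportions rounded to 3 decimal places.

(-0.284, -0.082)

SE₁ = √(p̂₁(1−p̂₁)/n₁) = √(0.6430·0.3570/94) = 0.04942; SE₂ = √(0.8260·0.1740/762) = 0.01373.
Independent samples: SE of the difference = √(SE₁² + SE₂²) = √(0.0024423364 + 0.0001885129) = 0.05129.
z* for 95% confidence is 1.960, so the margin of error is 1.960 × 0.05129 = 0.10053.
Point estimate p̂₁ − p̂₂ = 0.6430 − 0.8260 = -0.1830.
-0.1830 ± 0.10053 → (-0.284, -0.082).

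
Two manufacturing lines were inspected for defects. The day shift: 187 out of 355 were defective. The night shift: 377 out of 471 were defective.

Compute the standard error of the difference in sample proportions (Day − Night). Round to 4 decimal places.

p̂₁ = 187/355 = 0.5268 and p̂₂ = 377/471 = 0.8004.
SE₁ = √(p̂₁(1−p̂₁)/n₁) = √(0.5268·0.4732/355) = 0.02650; SE₂ = √(0.8004·0.1996/471) = 0.01842.
Independent samples: SE of the difference = √(SE₁² + SE₂²) = √(0.00070225 + 0.0003392964) = 0.03227.

0.0323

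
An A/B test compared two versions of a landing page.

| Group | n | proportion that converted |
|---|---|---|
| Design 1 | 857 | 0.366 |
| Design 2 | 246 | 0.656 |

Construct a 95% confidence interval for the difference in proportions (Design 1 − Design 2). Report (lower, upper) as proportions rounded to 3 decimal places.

SE₁ = √(p̂₁(1−p̂₁)/n₁) = √(0.3660·0.6340/857) = 0.01645; SE₂ = √(0.6560·0.3440/246) = 0.03029.
Independent samples: SE of the difference = √(SE₁² + SE₂²) = √(0.0002706025 + 0.0009174841) = 0.03447.
z* for 95% confidence is 1.960, so the margin of error is 1.960 × 0.03447 = 0.06756.
Point estimate p̂₁ − p̂₂ = 0.3660 − 0.6560 = -0.2900.
-0.2900 ± 0.06756 → (-0.358, -0.222).

(-0.358, -0.222)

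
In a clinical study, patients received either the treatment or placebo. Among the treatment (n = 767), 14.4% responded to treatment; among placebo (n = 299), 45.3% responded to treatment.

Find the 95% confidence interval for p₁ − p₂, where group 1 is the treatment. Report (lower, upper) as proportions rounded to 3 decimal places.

(-0.371, -0.247)

The two standard errors are √(0.1440×0.8560/767) = 0.01268 and √(0.4530×0.5470/299) = 0.02879.
Because the samples are independent, SE_diff = √(0.01268² + 0.02879²) = 0.03146.
Using z* = 1.960 for 95%, ME = 1.960 × 0.03146 = 0.06166.
p̂₁ − p̂₂ = -0.3090; interval -0.3090 ± 0.06166 gives (-0.371, -0.247).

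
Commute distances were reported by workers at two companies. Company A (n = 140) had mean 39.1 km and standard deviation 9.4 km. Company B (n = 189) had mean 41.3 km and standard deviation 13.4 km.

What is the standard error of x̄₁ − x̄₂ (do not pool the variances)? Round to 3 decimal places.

Per-group SEs: s₁/√n₁ = 9.4/√140 = 0.7944, s₂/√n₂ = 13.4/√189 = 0.9747.
Unpooled SE of the difference: √(0.63107136 + 0.95004009) = 1.2574.

1.257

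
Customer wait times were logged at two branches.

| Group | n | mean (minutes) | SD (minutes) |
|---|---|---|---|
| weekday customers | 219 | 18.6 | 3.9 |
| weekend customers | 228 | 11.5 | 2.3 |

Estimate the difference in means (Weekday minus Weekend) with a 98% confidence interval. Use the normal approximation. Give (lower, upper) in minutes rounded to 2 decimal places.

(6.39, 7.81)

Standard errors of each mean: 3.9/√219 = 0.2635 and 2.3/√228 = 0.1523.
SE(x̄₁ − x̄₂) = √(0.2635² + 0.1523²) = 0.3043 for independent samples with unequal variances.
With z* = 2.326, the margin is 2.326 × 0.3043 = 0.7078.
x̄₁ − x̄₂ = 18.6 − 11.5 = 7.1000; the interval is 7.1000 ± 0.7078 = (6.39, 7.81).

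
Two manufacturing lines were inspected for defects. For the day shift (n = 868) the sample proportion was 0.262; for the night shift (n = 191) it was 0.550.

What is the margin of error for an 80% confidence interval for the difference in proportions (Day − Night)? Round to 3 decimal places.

SE₁ = √(p̂₁(1−p̂₁)/n₁) = √(0.2620·0.7380/868) = 0.01493; SE₂ = √(0.5500·0.4500/191) = 0.03600.
Independent samples: SE of the difference = √(SE₁² + SE₂²) = √(0.0002229049 + 0.001296) = 0.03897.
z* for 80% confidence is 1.282, so the margin of error is 1.282 × 0.03897 = 0.04996.

0.050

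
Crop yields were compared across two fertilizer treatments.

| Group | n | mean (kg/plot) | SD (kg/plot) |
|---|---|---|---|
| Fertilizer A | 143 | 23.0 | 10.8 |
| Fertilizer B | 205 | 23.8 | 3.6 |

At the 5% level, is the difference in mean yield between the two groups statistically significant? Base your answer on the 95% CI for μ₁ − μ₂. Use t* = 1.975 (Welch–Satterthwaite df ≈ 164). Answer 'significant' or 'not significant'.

Per-group SEs: s₁/√n₁ = 10.8/√143 = 0.9031, s₂/√n₂ = 3.6/√205 = 0.2514.
Unpooled SE of the difference: √(0.81558961 + 0.06320196) = 0.9374.
Margin of error = t* · SE = 1.975 × 0.9374 = 1.8514.
x̄₁ − x̄₂ = 23.0 − 23.8 = -0.8000.
CI: -0.8000 ± 1.8514 = (-2.6514, 1.0514).
The interval (-2.6514, 1.0514) contains 0, so the difference is not significant.

not significant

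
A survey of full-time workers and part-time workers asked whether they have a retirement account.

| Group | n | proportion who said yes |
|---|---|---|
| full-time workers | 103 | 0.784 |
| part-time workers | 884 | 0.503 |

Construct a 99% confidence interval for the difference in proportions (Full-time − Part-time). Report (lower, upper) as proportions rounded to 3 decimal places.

SE₁ = √(p̂₁(1−p̂₁)/n₁) = √(0.7840·0.2160/103) = 0.04055; SE₂ = √(0.5030·0.4970/884) = 0.01682.
Independent samples: SE of the difference = √(SE₁² + SE₂²) = √(0.0016443025 + 0.0002829124) = 0.04390.
z* for 99% confidence is 2.576, so the margin of error is 2.576 × 0.04390 = 0.11309.
Point estimate p̂₁ − p̂₂ = 0.7840 − 0.5030 = 0.2810.
0.2810 ± 0.11309 → (0.168, 0.394).

(0.168, 0.394)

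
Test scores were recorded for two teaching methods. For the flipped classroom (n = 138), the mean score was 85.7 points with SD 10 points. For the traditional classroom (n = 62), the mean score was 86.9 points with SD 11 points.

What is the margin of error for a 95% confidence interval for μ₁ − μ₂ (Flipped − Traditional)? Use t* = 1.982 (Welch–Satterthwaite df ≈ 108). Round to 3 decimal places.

3.242

Per-group SEs: s₁/√n₁ = 10/√138 = 0.8513, s₂/√n₂ = 11/√62 = 1.3970.
Unpooled SE of the difference: √(0.72471169 + 1.951609) = 1.6359.
Margin of error = t* · SE = 1.982 × 1.6359 = 3.2424.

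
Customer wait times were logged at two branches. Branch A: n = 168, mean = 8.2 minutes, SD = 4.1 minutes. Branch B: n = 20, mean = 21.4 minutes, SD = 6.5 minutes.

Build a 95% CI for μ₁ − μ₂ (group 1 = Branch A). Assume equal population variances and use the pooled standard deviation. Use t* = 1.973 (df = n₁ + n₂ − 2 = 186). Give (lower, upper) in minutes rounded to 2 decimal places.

Pooled variance s_p² = [167·4.1² + 19·6.5²] / (168+20−2) = 19.4087, so s_p = 4.4055.
SE_diff = s_p·√(1/n₁ + 1/n₂) = 4.4055·√(1/168 + 1/20) = 1.0421.
t* = 1.973; margin = 1.973 × 1.0421 = 2.0561.
Difference = 8.2 − 21.4 = -13.2000.
-13.2000 ± 2.0561 → (-15.26, -11.14).

(-15.26, -11.14)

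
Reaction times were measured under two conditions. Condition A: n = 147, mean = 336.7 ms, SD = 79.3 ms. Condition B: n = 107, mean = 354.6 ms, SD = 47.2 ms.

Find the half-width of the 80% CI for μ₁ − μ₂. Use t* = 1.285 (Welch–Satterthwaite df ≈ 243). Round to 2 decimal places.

10.25

Per-group SEs: s₁/√n₁ = 79.3/√147 = 6.5406, s₂/√n₂ = 47.2/√107 = 4.5630.
Unpooled SE of the difference: √(42.77944836 + 20.820969) = 7.9750.
Margin of error = t* · SE = 1.285 × 7.9750 = 10.2479.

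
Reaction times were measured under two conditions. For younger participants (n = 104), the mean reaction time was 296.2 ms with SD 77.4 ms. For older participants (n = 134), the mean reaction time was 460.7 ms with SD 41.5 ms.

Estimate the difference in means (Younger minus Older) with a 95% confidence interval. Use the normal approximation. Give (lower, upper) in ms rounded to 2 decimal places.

Per-group SEs: s₁/√n₁ = 77.4/√104 = 7.5897, s₂/√n₂ = 41.5/√134 = 3.5851.
Unpooled SE of the difference: √(57.60354609 + 12.85294201) = 8.3938.
Margin of error = z* · SE = 1.960 × 8.3938 = 16.4518.
x̄₁ − x̄₂ = 296.2 − 460.7 = -164.5000.
CI: -164.5000 ± 16.4518 = (-180.95, -148.05).

(-180.95, -148.05)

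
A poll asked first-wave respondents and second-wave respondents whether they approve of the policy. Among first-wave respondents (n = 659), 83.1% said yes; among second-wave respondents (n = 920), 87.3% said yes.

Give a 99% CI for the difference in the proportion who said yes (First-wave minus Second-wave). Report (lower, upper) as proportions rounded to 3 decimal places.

(-0.089, 0.005)

The two standard errors are √(0.8310×0.1690/659) = 0.01460 and √(0.8730×0.1270/920) = 0.01098.
Because the samples are independent, SE_diff = √(0.01460² + 0.01098²) = 0.01827.
Using z* = 2.576 for 99%, ME = 2.576 × 0.01827 = 0.04706.
p̂₁ − p̂₂ = -0.0420; interval -0.0420 ± 0.04706 gives (-0.089, 0.005).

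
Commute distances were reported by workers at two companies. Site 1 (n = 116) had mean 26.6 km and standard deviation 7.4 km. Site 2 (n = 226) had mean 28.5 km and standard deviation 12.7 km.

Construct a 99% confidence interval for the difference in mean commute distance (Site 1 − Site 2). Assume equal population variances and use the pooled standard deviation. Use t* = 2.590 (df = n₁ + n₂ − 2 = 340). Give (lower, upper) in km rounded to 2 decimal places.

Pooled variance s_p² = [115·7.4² + 225·12.7²] / (116+226−2) = 125.2578, so s_p = 11.1919.
SE_diff = s_p·√(1/n₁ + 1/n₂) = 11.1919·√(1/116 + 1/226) = 1.2783.
t* = 2.590; margin = 2.590 × 1.2783 = 3.3108.
Difference = 26.6 − 28.5 = -1.9000.
-1.9000 ± 3.3108 → (-5.21, 1.41).

(-5.21, 1.41)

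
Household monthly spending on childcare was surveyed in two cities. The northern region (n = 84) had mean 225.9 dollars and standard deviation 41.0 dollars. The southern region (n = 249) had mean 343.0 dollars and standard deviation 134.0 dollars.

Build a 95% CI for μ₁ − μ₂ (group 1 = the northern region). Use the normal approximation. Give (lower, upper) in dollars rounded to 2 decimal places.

SE₁ = s₁/√n₁ = 41.0/√84 = 4.4735; SE₂ = 134.0/√249 = 8.4919.
Independent samples, unequal variances: SE_diff = √(SE₁² + SE₂²) = √(20.01220225 + 72.11236561) = 9.5982.
z* = 1.960, so margin of error = 1.960 × 9.5982 = 18.8125.
Difference in means = 225.9 − 343.0 = -117.1000.
-117.1000 ± 18.8125 → (-135.91, -98.29).

(-135.91, -98.29)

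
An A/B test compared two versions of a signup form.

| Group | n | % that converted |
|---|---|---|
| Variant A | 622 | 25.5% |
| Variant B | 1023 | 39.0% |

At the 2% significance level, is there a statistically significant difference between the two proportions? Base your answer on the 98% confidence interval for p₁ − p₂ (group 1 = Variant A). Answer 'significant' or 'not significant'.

significant

SE₁ = √(p̂₁(1−p̂₁)/n₁) = √(0.2550·0.7450/622) = 0.01748; SE₂ = √(0.3900·0.6100/1023) = 0.01525.
Independent samples: SE of the difference = √(SE₁² + SE₂²) = √(0.0003055504 + 0.0002325625) = 0.02320.
z* for 98% confidence is 2.326, so the margin of error is 2.326 × 0.02320 = 0.05396.
Point estimate p̂₁ − p̂₂ = 0.2550 − 0.3900 = -0.1350.
-0.1350 ± 0.05396 → (-0.18896, -0.08104).
The interval (-0.18896, -0.08104) does not contain 0, so the difference is significant.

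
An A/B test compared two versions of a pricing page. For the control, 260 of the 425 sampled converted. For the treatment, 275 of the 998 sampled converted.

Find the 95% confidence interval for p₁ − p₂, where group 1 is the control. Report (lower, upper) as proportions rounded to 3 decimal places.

p̂₁ = 260/425 = 0.6118 and p̂₂ = 275/998 = 0.2756.
SE₁ = √(p̂₁(1−p̂₁)/n₁) = √(0.6118·0.3882/425) = 0.02364; SE₂ = √(0.2756·0.7244/998) = 0.01414.
Independent samples: SE of the difference = √(SE₁² + SE₂²) = √(0.0005588496 + 0.0001999396) = 0.02755.
z* for 95% confidence is 1.960, so the margin of error is 1.960 × 0.02755 = 0.05400.
Point estimate p̂₁ − p̂₂ = 0.6118 − 0.2756 = 0.3362.
0.3362 ± 0.05400 → (0.282, 0.390).

(0.282, 0.390)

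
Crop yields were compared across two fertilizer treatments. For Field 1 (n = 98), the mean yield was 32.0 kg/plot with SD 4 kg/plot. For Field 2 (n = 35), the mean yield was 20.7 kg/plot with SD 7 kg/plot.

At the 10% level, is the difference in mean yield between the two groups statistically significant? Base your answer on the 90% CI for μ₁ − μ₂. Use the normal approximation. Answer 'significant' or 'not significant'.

significant

Standard errors of each mean: 4/√98 = 0.4041 and 7/√35 = 1.1832.
SE(x̄₁ − x̄₂) = √(0.4041² + 1.1832²) = 1.2503 for independent samples with unequal variances.
With z* = 1.645, the margin is 1.645 × 1.2503 = 2.0567.
x̄₁ − x̄₂ = 32.0 − 20.7 = 11.3000; the interval is 11.3000 ± 2.0567 = (9.2433, 13.3567).
The interval (9.2433, 13.3567) does not contain 0, so the difference is significant.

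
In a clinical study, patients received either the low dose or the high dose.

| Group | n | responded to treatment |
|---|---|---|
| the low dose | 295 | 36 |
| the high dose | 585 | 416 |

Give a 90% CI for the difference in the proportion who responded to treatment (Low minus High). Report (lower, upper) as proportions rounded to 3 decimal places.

p̂₁ = 36/295 = 0.1220 and p̂₂ = 416/585 = 0.7111.
SE₁ = √(p̂₁(1−p̂₁)/n₁) = √(0.1220·0.8780/295) = 0.01906; SE₂ = √(0.7111·0.2889/585) = 0.01874.
Independent samples: SE of the difference = √(SE₁² + SE₂²) = √(0.0003632836 + 0.0003511876) = 0.02673.
z* for 90% confidence is 1.645, so the margin of error is 1.645 × 0.02673 = 0.04397.
Point estimate p̂₁ − p̂₂ = 0.1220 − 0.7111 = -0.5891.
-0.5891 ± 0.04397 → (-0.633, -0.545).

(-0.633, -0.545)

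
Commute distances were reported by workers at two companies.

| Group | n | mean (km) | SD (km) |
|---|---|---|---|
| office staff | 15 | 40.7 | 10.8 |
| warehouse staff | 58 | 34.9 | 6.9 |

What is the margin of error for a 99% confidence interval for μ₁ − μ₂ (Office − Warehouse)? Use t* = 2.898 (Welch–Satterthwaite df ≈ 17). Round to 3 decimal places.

Per-group SEs: s₁/√n₁ = 10.8/√15 = 2.7885, s₂/√n₂ = 6.9/√58 = 0.9060.
Unpooled SE of the difference: √(7.77573225 + 0.820836) = 2.9320.
Margin of error = t* · SE = 2.898 × 2.9320 = 8.4969.

8.497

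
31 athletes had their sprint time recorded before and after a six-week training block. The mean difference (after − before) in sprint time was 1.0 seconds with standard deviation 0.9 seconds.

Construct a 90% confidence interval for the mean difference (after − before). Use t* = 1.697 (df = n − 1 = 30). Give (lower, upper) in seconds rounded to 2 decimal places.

(0.73, 1.27)

Paired design: SE = s_d/√n = 0.9/√31 = 0.1616.
t* = 1.697; margin of error = 1.697 × 0.1616 = 0.2742.
1.0 ± 0.2742 → (0.73, 1.27).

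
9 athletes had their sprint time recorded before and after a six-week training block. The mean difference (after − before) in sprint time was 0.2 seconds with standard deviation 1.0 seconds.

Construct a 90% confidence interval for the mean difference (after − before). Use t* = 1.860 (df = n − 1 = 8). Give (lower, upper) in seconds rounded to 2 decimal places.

(-0.42, 0.82)

This is a matched-pairs design, so SE = s_d/√n = 1.0/√9 = 0.3333.
Margin = 1.860 × 0.3333 = 0.6199; the interval is 0.2 ± 0.6199 = (-0.42, 0.82).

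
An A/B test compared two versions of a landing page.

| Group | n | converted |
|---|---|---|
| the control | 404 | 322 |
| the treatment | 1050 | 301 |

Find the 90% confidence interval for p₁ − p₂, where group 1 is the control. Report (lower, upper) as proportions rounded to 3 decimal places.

(0.470, 0.550)

p̂₁ = 322/404 = 0.7970 and p̂₂ = 301/1050 = 0.2867.
SE₁ = √(p̂₁(1−p̂₁)/n₁) = √(0.7970·0.2030/404) = 0.02001; SE₂ = √(0.2867·0.7133/1050) = 0.01396.
Independent samples: SE of the difference = √(SE₁² + SE₂²) = √(0.0004004001 + 0.0001948816) = 0.02440.
z* for 90% confidence is 1.645, so the margin of error is 1.645 × 0.02440 = 0.04014.
Point estimate p̂₁ − p̂₂ = 0.7970 − 0.2867 = 0.5103.
0.5103 ± 0.04014 → (0.470, 0.550).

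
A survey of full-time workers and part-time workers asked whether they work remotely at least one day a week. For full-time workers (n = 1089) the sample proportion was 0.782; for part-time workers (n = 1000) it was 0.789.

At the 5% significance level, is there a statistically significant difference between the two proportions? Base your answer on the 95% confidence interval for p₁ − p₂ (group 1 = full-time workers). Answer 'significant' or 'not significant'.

not significant

Each SE is √(p̂(1−p̂)/n): √(0.7820·0.2180/1089) = 0.01251 and √(0.7890·0.2110/1000) = 0.01290.
SE(p̂₁ − p̂₂) = √(SE₁² + SE₂²) = √(0.0001565001 + 0.00016641) = 0.01797, since the two samples are independent.
At 95% confidence z* = 1.960; margin = 1.960 × 0.01797 = 0.03522.
The difference is 0.7820 − 0.7890 = -0.0070, so the interval is -0.0070 ± 0.03522 = (-0.04222, 0.02822).
The interval (-0.04222, 0.02822) contains 0, so the difference is not significant.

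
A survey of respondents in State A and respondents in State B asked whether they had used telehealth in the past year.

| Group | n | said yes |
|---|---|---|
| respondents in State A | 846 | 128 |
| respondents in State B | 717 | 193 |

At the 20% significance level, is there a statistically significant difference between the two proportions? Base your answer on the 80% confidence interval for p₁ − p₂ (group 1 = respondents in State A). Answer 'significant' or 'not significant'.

Sample proportions: 128/846 = 0.1513, 193/717 = 0.2692.
Each SE is √(p̂(1−p̂)/n): √(0.1513·0.8487/846) = 0.01232 and √(0.2692·0.7308/717) = 0.01656.
SE(p̂₁ − p̂₂) = √(SE₁² + SE₂²) = √(0.0001517824 + 0.0002742336) = 0.02064, since the two samples are independent.
At 80% confidence z* = 1.282; margin = 1.282 × 0.02064 = 0.02646.
The difference is 0.1513 − 0.2692 = -0.1179, so the interval is -0.1179 ± 0.02646 = (-0.14436, -0.09144).
The interval (-0.14436, -0.09144) does not contain 0, so the difference is significant.

significant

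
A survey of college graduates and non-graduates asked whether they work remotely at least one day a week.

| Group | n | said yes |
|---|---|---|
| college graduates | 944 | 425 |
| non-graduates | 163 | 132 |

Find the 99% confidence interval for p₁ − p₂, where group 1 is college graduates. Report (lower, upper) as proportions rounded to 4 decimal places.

p̂₁ = 425/944 = 0.4502 and p̂₂ = 132/163 = 0.8098.
SE₁ = √(p̂₁(1−p̂₁)/n₁) = √(0.4502·0.5498/944) = 0.01619; SE₂ = √(0.8098·0.1902/163) = 0.03074.
Independent samples: SE of the difference = √(SE₁² + SE₂²) = √(0.0002621161 + 0.0009449476) = 0.03474.
z* for 99% confidence is 2.576, so the margin of error is 2.576 × 0.03474 = 0.08949.
Point estimate p̂₁ − p̂₂ = 0.4502 − 0.8098 = -0.3596.
-0.3596 ± 0.08949 → (-0.4491, -0.2701).

(-0.4491, -0.2701)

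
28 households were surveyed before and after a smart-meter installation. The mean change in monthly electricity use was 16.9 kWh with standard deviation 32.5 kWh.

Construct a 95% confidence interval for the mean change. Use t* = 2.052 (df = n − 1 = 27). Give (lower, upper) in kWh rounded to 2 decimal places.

Paired design: SE = s_d/√n = 32.5/√28 = 6.1419.
t* = 2.052; margin of error = 2.052 × 6.1419 = 12.6032.
16.9 ± 12.6032 → (4.30, 29.50).

(4.30, 29.50)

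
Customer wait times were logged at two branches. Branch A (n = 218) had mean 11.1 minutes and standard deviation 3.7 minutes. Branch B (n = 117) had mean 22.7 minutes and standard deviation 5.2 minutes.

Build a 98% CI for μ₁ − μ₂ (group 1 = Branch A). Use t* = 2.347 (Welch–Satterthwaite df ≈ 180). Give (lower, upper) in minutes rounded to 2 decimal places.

SE₁ = s₁/√n₁ = 3.7/√218 = 0.2506; SE₂ = 5.2/√117 = 0.4807.
Independent samples, unequal variances: SE_diff = √(SE₁² + SE₂²) = √(0.06280036 + 0.23107249) = 0.5421.
t* = 2.347, so margin of error = 2.347 × 0.5421 = 1.2723.
Difference in means = 11.1 − 22.7 = -11.6000.
-11.6000 ± 1.2723 → (-12.87, -10.33).

(-12.87, -10.33)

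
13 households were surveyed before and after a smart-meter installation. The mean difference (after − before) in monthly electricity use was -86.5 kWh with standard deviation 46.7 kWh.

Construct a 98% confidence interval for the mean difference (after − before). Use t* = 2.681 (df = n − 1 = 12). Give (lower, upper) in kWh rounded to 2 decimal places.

Paired design: SE = s_d/√n = 46.7/√13 = 12.9522.
t* = 2.681; margin of error = 2.681 × 12.9522 = 34.7248.
-86.5 ± 34.7248 → (-121.22, -51.78).

(-121.22, -51.78)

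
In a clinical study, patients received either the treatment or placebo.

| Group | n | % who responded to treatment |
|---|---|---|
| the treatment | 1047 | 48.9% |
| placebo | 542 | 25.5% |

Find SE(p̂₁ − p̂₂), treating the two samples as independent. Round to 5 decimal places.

0.02427

Each SE is √(p̂(1−p̂)/n): √(0.4890·0.5110/1047) = 0.01545 and √(0.2550·0.7450/542) = 0.01872.
SE(p̂₁ − p̂₂) = √(SE₁² + SE₂²) = √(0.0002387025 + 0.0003504384) = 0.02427, since the two samples are independent.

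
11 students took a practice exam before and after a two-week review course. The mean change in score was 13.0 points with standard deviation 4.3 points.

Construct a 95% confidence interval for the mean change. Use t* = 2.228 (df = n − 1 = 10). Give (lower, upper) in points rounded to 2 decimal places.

(10.11, 15.89)

This is a matched-pairs design, so SE = s_d/√n = 4.3/√11 = 1.2965.
Margin = 2.228 × 1.2965 = 2.8886; the interval is 13.0 ± 2.8886 = (10.11, 15.89).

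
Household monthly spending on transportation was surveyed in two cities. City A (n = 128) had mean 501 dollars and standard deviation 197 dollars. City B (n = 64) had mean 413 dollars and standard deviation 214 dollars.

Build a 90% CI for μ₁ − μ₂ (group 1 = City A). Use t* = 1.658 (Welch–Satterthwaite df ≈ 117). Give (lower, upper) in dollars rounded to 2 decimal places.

(35.08, 140.92)

SE₁ = s₁/√n₁ = 197/√128 = 17.4125; SE₂ = 214/√64 = 26.7500.
Independent samples, unequal variances: SE_diff = √(SE₁² + SE₂²) = √(303.19515625 + 715.5625) = 31.9180.
t* = 1.658, so margin of error = 1.658 × 31.9180 = 52.9200.
Difference in means = 501 − 413 = 88.0000.
88.0000 ± 52.9200 → (35.08, 140.92).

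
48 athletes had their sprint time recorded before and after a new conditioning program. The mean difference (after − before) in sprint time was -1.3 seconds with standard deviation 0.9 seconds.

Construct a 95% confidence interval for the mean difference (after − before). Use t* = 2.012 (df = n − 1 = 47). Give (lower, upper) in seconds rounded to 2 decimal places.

This is a matched-pairs design, so SE = s_d/√n = 0.9/√48 = 0.1299.
Margin = 2.012 × 0.1299 = 0.2614; the interval is -1.3 ± 0.2614 = (-1.56, -1.04).

(-1.56, -1.04)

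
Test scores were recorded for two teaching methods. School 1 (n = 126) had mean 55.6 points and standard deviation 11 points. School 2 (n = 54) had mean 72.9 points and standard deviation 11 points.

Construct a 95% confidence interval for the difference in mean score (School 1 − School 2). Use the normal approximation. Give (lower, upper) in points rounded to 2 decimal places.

Standard errors of each mean: 11/√126 = 0.9800 and 11/√54 = 1.4969.
SE(x̄₁ − x̄₂) = √(0.9800² + 1.4969²) = 1.7892 for independent samples with unequal variances.
With z* = 1.960, the margin is 1.960 × 1.7892 = 3.5068.
x̄₁ − x̄₂ = 55.6 − 72.9 = -17.3000; the interval is -17.3000 ± 3.5068 = (-20.81, -13.79).

(-20.81, -13.79)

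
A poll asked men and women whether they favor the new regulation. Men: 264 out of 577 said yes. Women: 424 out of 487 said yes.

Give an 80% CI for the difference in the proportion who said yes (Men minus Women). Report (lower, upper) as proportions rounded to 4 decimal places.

p̂₁ = 264/577 = 0.4575 and p̂₂ = 424/487 = 0.8706.
SE₁ = √(p̂₁(1−p̂₁)/n₁) = √(0.4575·0.5425/577) = 0.02074; SE₂ = √(0.8706·0.1294/487) = 0.01521.
Independent samples: SE of the difference = √(SE₁² + SE₂²) = √(0.0004301476 + 0.0002313441) = 0.02572.
z* for 80% confidence is 1.282, so the margin of error is 1.282 × 0.02572 = 0.03297.
Point estimate p̂₁ − p̂₂ = 0.4575 − 0.8706 = -0.4131.
-0.4131 ± 0.03297 → (-0.4461, -0.3801).

(-0.4461, -0.3801)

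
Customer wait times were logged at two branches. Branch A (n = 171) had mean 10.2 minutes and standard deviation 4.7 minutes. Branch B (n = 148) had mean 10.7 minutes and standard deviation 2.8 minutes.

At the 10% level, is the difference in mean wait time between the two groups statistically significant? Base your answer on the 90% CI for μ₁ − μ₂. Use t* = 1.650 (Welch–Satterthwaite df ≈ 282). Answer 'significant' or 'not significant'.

not significant

Per-group SEs: s₁/√n₁ = 4.7/√171 = 0.3594, s₂/√n₂ = 2.8/√148 = 0.2302.
Unpooled SE of the difference: √(0.12916836 + 0.05299204) = 0.4268.
Margin of error = t* · SE = 1.650 × 0.4268 = 0.7042.
x̄₁ − x̄₂ = 10.2 − 10.7 = -0.5000.
CI: -0.5000 ± 0.7042 = (-1.2042, 0.2042).
The interval (-1.2042, 0.2042) contains 0, so the difference is not significant.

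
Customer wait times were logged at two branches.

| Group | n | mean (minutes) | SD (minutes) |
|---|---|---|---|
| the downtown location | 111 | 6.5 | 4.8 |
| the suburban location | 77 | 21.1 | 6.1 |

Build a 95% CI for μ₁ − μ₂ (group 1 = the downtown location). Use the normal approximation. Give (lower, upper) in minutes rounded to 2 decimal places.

(-16.23, -12.97)

SE₁ = s₁/√n₁ = 4.8/√111 = 0.4556; SE₂ = 6.1/√77 = 0.6952.
Independent samples, unequal variances: SE_diff = √(SE₁² + SE₂²) = √(0.20757136 + 0.48330304) = 0.8312.
z* = 1.960, so margin of error = 1.960 × 0.8312 = 1.6292.
Difference in means = 6.5 − 21.1 = -14.6000.
-14.6000 ± 1.6292 → (-16.23, -12.97).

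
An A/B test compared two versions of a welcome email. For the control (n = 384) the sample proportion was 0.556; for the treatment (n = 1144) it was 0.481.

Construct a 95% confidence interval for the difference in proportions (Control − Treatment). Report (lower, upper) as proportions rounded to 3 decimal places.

Each SE is √(p̂(1−p̂)/n): √(0.5560·0.4440/384) = 0.02535 and √(0.4810·0.5190/1144) = 0.01477.
SE(p̂₁ − p̂₂) = √(SE₁² + SE₂²) = √(0.0006426225 + 0.0002181529) = 0.02934, since the two samples are independent.
At 95% confidence z* = 1.960; margin = 1.960 × 0.02934 = 0.05751.
The difference is 0.5560 − 0.4810 = 0.0750, so the interval is 0.0750 ± 0.05751 = (0.017, 0.133).

(0.017, 0.133)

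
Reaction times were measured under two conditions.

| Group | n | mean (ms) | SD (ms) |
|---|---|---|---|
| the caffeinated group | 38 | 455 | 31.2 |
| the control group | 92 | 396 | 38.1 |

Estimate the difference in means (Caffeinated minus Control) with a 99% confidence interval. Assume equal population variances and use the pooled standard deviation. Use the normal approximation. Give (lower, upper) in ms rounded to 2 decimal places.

Pooled variance s_p² = [37·31.2² + 91·38.1²] / (38+92−2) = 1313.3890, so s_p = 36.2407.
SE_diff = s_p·√(1/n₁ + 1/n₂) = 36.2407·√(1/38 + 1/92) = 6.9885.
z* = 2.576; margin = 2.576 × 6.9885 = 18.0024.
Difference = 455 − 396 = 59.0000.
59.0000 ± 18.0024 → (41.00, 77.00).

(41.00, 77.00)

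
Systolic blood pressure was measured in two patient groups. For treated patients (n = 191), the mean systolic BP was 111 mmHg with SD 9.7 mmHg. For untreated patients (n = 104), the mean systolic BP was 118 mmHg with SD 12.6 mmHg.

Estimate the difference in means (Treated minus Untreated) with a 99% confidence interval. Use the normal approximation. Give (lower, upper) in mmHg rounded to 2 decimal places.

SE₁ = s₁/√n₁ = 9.7/√191 = 0.7019; SE₂ = 12.6/√104 = 1.2355.
Independent samples, unequal variances: SE_diff = √(SE₁² + SE₂²) = √(0.49266361 + 1.52646025) = 1.4210.
z* = 2.576, so margin of error = 2.576 × 1.4210 = 3.6605.
Difference in means = 111 − 118 = -7.0000.
-7.0000 ± 3.6605 → (-10.66, -3.34).

(-10.66, -3.34)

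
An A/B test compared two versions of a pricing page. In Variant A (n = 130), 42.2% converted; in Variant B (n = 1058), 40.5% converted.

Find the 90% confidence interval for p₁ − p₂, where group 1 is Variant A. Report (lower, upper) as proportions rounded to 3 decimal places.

Each SE is √(p̂(1−p̂)/n): √(0.4220·0.5780/130) = 0.04332 and √(0.4050·0.5950/1058) = 0.01509.
SE(p̂₁ − p̂₂) = √(SE₁² + SE₂²) = √(0.0018766224 + 0.0002277081) = 0.04587, since the two samples are independent.
At 90% confidence z* = 1.645; margin = 1.645 × 0.04587 = 0.07546.
The difference is 0.4220 − 0.4050 = 0.0170, so the interval is 0.0170 ± 0.07546 = (-0.058, 0.092).

(-0.058, 0.092)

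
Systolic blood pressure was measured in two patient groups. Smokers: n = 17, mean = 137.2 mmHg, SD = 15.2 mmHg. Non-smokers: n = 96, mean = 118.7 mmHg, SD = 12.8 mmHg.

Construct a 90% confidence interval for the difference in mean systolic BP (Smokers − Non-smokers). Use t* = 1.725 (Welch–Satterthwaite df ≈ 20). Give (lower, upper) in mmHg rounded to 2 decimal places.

Standard errors of each mean: 15.2/√17 = 3.6865 and 12.8/√96 = 1.3064.
SE(x̄₁ − x̄₂) = √(3.6865² + 1.3064²) = 3.9111 for independent samples with unequal variances.
With t* = 1.725, the margin is 1.725 × 3.9111 = 6.7466.
x̄₁ − x̄₂ = 137.2 − 118.7 = 18.5000; the interval is 18.5000 ± 6.7466 = (11.75, 25.25).

(11.75, 25.25)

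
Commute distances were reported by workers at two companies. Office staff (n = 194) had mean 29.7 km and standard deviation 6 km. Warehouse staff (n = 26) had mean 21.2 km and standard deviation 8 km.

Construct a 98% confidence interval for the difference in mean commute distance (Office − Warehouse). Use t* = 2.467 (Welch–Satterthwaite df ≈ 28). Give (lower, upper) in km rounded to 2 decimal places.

Standard errors of each mean: 6/√194 = 0.4308 and 8/√26 = 1.5689.
SE(x̄₁ − x̄₂) = √(0.4308² + 1.5689²) = 1.6270 for independent samples with unequal variances.
With t* = 2.467, the margin is 2.467 × 1.6270 = 4.0138.
x̄₁ − x̄₂ = 29.7 − 21.2 = 8.5000; the interval is 8.5000 ± 4.0138 = (4.49, 12.51).

(4.49, 12.51)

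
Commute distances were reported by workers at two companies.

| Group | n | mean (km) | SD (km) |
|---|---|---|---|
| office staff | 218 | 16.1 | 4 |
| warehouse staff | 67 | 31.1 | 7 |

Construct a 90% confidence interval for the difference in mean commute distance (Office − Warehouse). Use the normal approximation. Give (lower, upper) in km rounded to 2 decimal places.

(-16.48, -13.52)

SE₁ = s₁/√n₁ = 4/√218 = 0.2709; SE₂ = 7/√67 = 0.8552.
Independent samples, unequal variances: SE_diff = √(SE₁² + SE₂²) = √(0.07338681 + 0.73136704) = 0.8971.
z* = 1.645, so margin of error = 1.645 × 0.8971 = 1.4757.
Difference in means = 16.1 − 31.1 = -15.0000.
-15.0000 ± 1.4757 → (-16.48, -13.52).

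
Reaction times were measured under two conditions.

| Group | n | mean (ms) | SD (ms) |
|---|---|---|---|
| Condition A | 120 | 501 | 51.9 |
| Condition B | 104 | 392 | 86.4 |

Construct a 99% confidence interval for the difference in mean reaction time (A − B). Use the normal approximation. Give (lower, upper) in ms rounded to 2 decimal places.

(83.99, 134.01)

Standard errors of each mean: 51.9/√120 = 4.7378 and 86.4/√104 = 8.4722.
SE(x̄₁ − x̄₂) = √(4.7378² + 8.4722²) = 9.7070 for independent samples with unequal variances.
With z* = 2.576, the margin is 2.576 × 9.7070 = 25.0052.
x̄₁ − x̄₂ = 501 − 392 = 109.0000; the interval is 109.0000 ± 25.0052 = (83.99, 134.01).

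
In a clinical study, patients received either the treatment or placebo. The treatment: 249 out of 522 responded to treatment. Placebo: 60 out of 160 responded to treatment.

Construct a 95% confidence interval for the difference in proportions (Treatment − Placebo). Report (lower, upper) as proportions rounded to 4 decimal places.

First, p̂₁ = 249/522 = 0.4770; p̂₂ = 60/160 = 0.3750.
The two standard errors are √(0.4770×0.5230/522) = 0.02186 and √(0.3750×0.6250/160) = 0.03827.
Because the samples are independent, SE_diff = √(0.02186² + 0.03827²) = 0.04407.
Using z* = 1.960 for 95%, ME = 1.960 × 0.04407 = 0.08638.
p̂₁ − p̂₂ = 0.1020; interval 0.1020 ± 0.08638 gives (0.0156, 0.1884).

(0.0156, 0.1884)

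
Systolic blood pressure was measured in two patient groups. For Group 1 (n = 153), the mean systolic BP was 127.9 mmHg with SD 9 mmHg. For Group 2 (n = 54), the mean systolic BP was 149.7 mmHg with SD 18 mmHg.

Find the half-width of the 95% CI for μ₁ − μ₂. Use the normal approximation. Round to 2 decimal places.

5.01

Per-group SEs: s₁/√n₁ = 9/√153 = 0.7276, s₂/√n₂ = 18/√54 = 2.4495.
Unpooled SE of the difference: √(0.52940176 + 6.00005025) = 2.5553.
Margin of error = z* · SE = 1.960 × 2.5553 = 5.0084.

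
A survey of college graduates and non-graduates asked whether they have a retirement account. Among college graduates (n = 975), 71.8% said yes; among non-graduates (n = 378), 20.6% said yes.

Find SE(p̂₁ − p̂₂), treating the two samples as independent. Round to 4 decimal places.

Each SE is √(p̂(1−p̂)/n): √(0.7180·0.2820/975) = 0.01441 and √(0.2060·0.7940/378) = 0.02080.
SE(p̂₁ − p̂₂) = √(SE₁² + SE₂²) = √(0.0002076481 + 0.00043264) = 0.02530, since the two samples are independent.

0.0253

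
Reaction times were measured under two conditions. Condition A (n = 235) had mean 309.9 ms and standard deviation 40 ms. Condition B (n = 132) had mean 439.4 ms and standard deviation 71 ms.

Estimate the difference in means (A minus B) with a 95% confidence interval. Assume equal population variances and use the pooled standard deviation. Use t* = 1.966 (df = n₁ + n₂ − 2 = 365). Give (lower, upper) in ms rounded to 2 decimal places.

(-140.89, -118.11)

Pooled variance s_p² = [234·40² + 131·71²] / (235+132−2) = 2834.9890, so s_p = 53.2446.
SE_diff = s_p·√(1/n₁ + 1/n₂) = 53.2446·√(1/235 + 1/132) = 5.7915.
t* = 1.966; margin = 1.966 × 5.7915 = 11.3861.
Difference = 309.9 − 439.4 = -129.5000.
-129.5000 ± 11.3861 → (-140.89, -118.11).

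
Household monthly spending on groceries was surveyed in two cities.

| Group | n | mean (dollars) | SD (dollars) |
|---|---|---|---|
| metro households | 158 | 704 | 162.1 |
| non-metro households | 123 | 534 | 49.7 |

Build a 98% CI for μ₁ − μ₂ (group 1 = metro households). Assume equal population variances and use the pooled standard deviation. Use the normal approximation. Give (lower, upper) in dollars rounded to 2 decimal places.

s_p = √[((n₁−1)s₁² + (n₂−1)s₂²)/(n₁+n₂−2)] = √[(157·162.1² + 122·49.7²)/279] = 125.9622.
SE = 125.9622·√(1/158 + 1/123) = 15.1465.
With z* = 2.326, margin = 2.326 × 15.1465 = 35.2308.
x̄₁ − x̄₂ = 704 − 534 = 170.0000; interval 170.0000 ± 35.2308 = (134.77, 205.23).

(134.77, 205.23)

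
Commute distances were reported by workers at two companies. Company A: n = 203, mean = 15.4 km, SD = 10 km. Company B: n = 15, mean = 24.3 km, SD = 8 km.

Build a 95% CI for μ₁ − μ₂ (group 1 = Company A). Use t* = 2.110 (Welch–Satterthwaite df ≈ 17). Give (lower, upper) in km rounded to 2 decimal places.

(-13.50, -4.30)

Per-group SEs: s₁/√n₁ = 10/√203 = 0.7019, s₂/√n₂ = 8/√15 = 2.0656.
Unpooled SE of the difference: √(0.49266361 + 4.26670336) = 2.1816.
Margin of error = t* · SE = 2.110 × 2.1816 = 4.6032.
x̄₁ − x̄₂ = 15.4 − 24.3 = -8.9000.
CI: -8.9000 ± 4.6032 = (-13.50, -4.30).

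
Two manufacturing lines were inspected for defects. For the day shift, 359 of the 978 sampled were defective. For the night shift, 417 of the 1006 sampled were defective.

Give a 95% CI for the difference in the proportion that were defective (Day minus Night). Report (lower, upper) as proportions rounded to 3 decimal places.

p̂₁ = 359/978 = 0.3671 and p̂₂ = 417/1006 = 0.4145.
SE₁ = √(p̂₁(1−p̂₁)/n₁) = √(0.3671·0.6329/978) = 0.01541; SE₂ = √(0.4145·0.5855/1006) = 0.01553.
Independent samples: SE of the difference = √(SE₁² + SE₂²) = √(0.0002374681 + 0.0002411809) = 0.02188.
z* for 95% confidence is 1.960, so the margin of error is 1.960 × 0.02188 = 0.04288.
Point estimate p̂₁ − p̂₂ = 0.3671 − 0.4145 = -0.0474.
-0.0474 ± 0.04288 → (-0.090, -0.005).

(-0.090, -0.005)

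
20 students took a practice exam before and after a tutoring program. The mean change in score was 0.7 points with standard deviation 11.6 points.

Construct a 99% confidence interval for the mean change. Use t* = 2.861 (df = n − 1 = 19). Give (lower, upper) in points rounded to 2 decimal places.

(-6.72, 8.12)

Paired design: SE = s_d/√n = 11.6/√20 = 2.5938.
t* = 2.861; margin of error = 2.861 × 2.5938 = 7.4209.
0.7 ± 7.4209 → (-6.72, 8.12).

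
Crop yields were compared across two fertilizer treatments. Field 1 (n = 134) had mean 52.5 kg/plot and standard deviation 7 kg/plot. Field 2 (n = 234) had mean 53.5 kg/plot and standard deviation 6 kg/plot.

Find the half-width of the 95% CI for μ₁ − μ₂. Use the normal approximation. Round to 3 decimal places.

Standard errors of each mean: 7/√134 = 0.6047 and 6/√234 = 0.3922.
SE(x̄₁ − x̄₂) = √(0.6047² + 0.3922²) = 0.7208 for independent samples with unequal variances.
With z* = 1.960, the margin is 1.960 × 0.7208 = 1.4128.

1.413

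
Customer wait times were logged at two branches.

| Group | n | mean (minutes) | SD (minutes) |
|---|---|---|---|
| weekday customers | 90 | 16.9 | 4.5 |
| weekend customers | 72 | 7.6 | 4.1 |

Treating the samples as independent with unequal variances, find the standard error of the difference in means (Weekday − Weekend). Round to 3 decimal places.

0.677

SE₁ = s₁/√n₁ = 4.5/√90 = 0.4743; SE₂ = 4.1/√72 = 0.4832.
Independent samples, unequal variances: SE_diff = √(SE₁² + SE₂²) = √(0.22496049 + 0.23348224) = 0.6771.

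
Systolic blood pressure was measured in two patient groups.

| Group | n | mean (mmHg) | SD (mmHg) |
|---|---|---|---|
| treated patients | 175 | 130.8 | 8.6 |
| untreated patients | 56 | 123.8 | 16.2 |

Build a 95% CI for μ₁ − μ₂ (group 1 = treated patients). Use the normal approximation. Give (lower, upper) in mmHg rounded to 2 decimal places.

SE₁ = s₁/√n₁ = 8.6/√175 = 0.6501; SE₂ = 16.2/√56 = 2.1648.
Independent samples, unequal variances: SE_diff = √(SE₁² + SE₂²) = √(0.42263001 + 4.68635904) = 2.2603.
z* = 1.960, so margin of error = 1.960 × 2.2603 = 4.4302.
Difference in means = 130.8 − 123.8 = 7.0000.
7.0000 ± 4.4302 → (2.57, 11.43).

(2.57, 11.43)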